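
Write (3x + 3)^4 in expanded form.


Expand (3x + 3)^4 by repeated multiplication:
  (3x + 3)^2 = 9x^2 + 18x + 9
  (3x + 3)^3 = 27x^3 + 81x^2 + 81x + 27
= 81x^4 + 324x^3 + 486x^2 + 324x + 81


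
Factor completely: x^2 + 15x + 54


Roots satisfy r1 + r2 = -b/a = -15 and r1*r2 = c/a = 54.
So r1 = -6, r2 = -9.
x^2 + 15x + 54 = (x - r1)(x - r2) = (x + 6)(x + 9)


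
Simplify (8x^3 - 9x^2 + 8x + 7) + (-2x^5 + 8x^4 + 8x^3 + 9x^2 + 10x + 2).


Align terms by degree and add:
  8x^3 - 9x^2 + 8x + 7
  -2x^5 + 8x^4 + 8x^3 + 9x^2 + 10x + 2
= -2x^5 + 8x^4 + 16x^3 + 18x + 9


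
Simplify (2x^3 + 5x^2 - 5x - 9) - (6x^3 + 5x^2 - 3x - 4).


Distribute the minus sign:
  (2x^3 + 5x^2 - 5x - 9)
- (6x^3 + 5x^2 - 3x - 4)
Negate second polynomial: -6x^3 - 5x^2 + 3x + 4
Add: -4x^3 - 2x - 5


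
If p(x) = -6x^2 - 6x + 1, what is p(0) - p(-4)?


p(0) = 1
p(-4) = -71
p(0) - p(-4) = 1 + 71 = 72


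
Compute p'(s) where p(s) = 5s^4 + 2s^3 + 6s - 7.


Apply the power rule term by term:
  d/ds(5s^4) = 20s^3
  d/ds(2s^3) = 6s^2
  d/ds(6s) = 6
  d/ds(-7) = 0
p'(s) = 20s^3 + 6s^2 + 6


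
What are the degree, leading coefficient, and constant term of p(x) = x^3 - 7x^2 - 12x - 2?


Highest power of x is 3, with coefficient 1. Constant term is -2.
Degree = 3, leading coefficient = 1, constant term = -2


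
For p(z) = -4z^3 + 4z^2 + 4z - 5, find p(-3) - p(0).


p(-3) = 127
p(0) = -5
p(-3) - p(0) = 127 + 5 = 132


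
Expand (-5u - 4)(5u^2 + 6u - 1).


Distribute each term of the first polynomial:
  (-5u)(5u^2 + 6u - 1) = -25u^3 - 30u^2 + 5u
  (-4)(5u^2 + 6u - 1) = -20u^2 - 24u + 4
Sum: -25u^3 - 50u^2 - 19u + 4


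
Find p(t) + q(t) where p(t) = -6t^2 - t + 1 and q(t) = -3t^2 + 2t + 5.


Align terms by degree and add:
  -6t^2 - t + 1
  -3t^2 + 2t + 5
= -9t^2 + t + 6


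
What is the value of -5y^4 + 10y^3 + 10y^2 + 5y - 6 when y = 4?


Using direct substitution:
  -5 * (4)^4 = -1280
  10 * (4)^3 = 640
  10 * (4)^2 = 160
  5 * (4)^1 = 20
  constant: -6
Sum = -1280 + 640 + 160 + 20 - 6 = -466


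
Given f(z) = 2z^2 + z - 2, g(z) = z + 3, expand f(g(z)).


Substitute g(z) into f:
f(g(z)) = 2*(z + 3)^2 + 1*(z + 3) + (-2)
(z + 3)^2 = z^2 + 6z + 9
Expand and combine: 2z^2 + 13z + 19


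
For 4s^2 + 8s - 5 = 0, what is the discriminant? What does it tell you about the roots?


D = b^2 - 4ac = (8)^2 - 4(4)(-5) = 64 + 80 = 144
Since D > 0: two distinct rational roots


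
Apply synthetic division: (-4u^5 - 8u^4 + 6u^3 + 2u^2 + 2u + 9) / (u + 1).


Synthetic division with c = -1. Coefficients: -4, -8, 6, 2, 2, 9
Bring down -4.
  -4 * -1 = 4; 4 - 8 = -4
  -4 * -1 = 4; 4 + 6 = 10
  10 * -1 = -10; -10 + 2 = -8
  -8 * -1 = 8; 8 + 2 = 10
  10 * -1 = -10; -10 + 9 = -1
Quotient: -4u^4 - 4u^3 + 10u^2 - 8u + 10, Remainder: -1


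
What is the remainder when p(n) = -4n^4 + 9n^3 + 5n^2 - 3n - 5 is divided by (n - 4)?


By the Remainder Theorem, the remainder equals p(4):
  -4*(4)^4 = -1024
  9*(4)^3 = 576
  5*(4)^2 = 80
  -3*(4)^1 = -12
  constant: -5
Sum: -1024 + 576 + 80 - 12 - 5 = -385


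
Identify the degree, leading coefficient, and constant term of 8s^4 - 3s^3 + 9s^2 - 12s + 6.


Highest power of s is 4, with coefficient 8. Constant term is 6.
Degree = 4, leading coefficient = 8, constant term = 6


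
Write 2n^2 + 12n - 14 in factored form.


Roots satisfy r1 + r2 = -b/a = -6 and r1*r2 = c/a = -7.
So r1 = -7, r2 = 1.
2n^2 + 12n - 14 = 2(n - r1)(n - r2) = 2(n + 7)(n - 1)


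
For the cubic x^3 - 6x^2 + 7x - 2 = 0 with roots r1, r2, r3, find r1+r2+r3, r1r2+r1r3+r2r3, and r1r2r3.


Monic cubic x^3+bx^2+cx+d=0: sum=-b, pairwise sum=c, product=-d.
b=-6, c=7, d=-2
r1+r2+r3 = 6
r1r2+r1r3+r2r3 = 7
r1r2r3 = 2


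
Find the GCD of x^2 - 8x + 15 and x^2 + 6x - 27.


Factor each:
  x^2 - 8x + 15 = (x - 3)(x - 5)
  x^2 + 6x - 27 = (x - 3)(x + 9)
Common monic factor: x - 3


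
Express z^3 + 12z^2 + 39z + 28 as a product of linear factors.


Try integer roots (divisors of 28). z=-4: p(-4)=0.
Divide out (z + 4): quotient is z^2 + 8z + 7.
Factor the quadratic: (z + 7)(z + 1)
Result: (z + 4)(z + 7)(z + 1)


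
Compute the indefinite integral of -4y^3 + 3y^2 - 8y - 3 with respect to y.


Reverse power rule on each term:
  ∫ -4y^3 dy = -y^4
  ∫ 3y^2 dy = y^3
  ∫ -8y dy = -4y^2
  ∫ -3 dy = -3y
F(y) = -y^4 + y^3 - 4y^2 - 3y + C


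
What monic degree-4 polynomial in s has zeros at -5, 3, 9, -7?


p(s) = (s + 5)(s - 3)(s - 9)(s + 7)
Expand: s^4 - 82s^2 - 96s + 945


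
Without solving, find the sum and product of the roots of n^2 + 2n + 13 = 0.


For an^2+bn+c=0: sum = -b/a, product = c/a.
a=1, b=2, c=13
Sum = -(2)/1 = -2
Product = (13)/1 = 13


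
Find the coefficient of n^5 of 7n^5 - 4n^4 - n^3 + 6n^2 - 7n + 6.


Read off the coefficient of n^5: 7


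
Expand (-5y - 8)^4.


Expand (-5y - 8)^4 by repeated multiplication:
  (-5y - 8)^2 = 25y^2 + 80y + 64
  (-5y - 8)^3 = -125y^3 - 600y^2 - 960y - 512
= 625y^4 + 4000y^3 + 9600y^2 + 10240y + 4096


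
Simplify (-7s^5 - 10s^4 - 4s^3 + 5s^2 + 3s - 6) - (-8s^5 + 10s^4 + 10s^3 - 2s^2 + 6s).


Distribute the minus sign:
  (-7s^5 - 10s^4 - 4s^3 + 5s^2 + 3s - 6)
- (-8s^5 + 10s^4 + 10s^3 - 2s^2 + 6s)
Negate second polynomial: 8s^5 - 10s^4 - 10s^3 + 2s^2 - 6s
Add: s^5 - 20s^4 - 14s^3 + 7s^2 - 3s - 6


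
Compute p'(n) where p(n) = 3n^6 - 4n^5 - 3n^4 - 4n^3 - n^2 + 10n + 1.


Apply the power rule term by term:
  d/dn(3n^6) = 18n^5
  d/dn(-4n^5) = -20n^4
  d/dn(-3n^4) = -12n^3
  d/dn(-4n^3) = -12n^2
  d/dn(-n^2) = -2n
  d/dn(10n) = 10
  d/dn(1) = 0
p'(n) = 18n^5 - 20n^4 - 12n^3 - 12n^2 - 2n + 10


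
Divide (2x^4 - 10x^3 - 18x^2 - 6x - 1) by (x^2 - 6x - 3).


(2x^4 - 10x^3 - 18x^2 - 6x - 1) / (x^2 - 6x - 3)
Step 1: 2x^2 * (x^2 - 6x - 3) = 2x^4 - 12x^3 - 6x^2; subtract.
Step 2: 2x * (x^2 - 6x - 3) = 2x^3 - 12x^2 - 6x; subtract.
Step 3: 0 * (x^2 - 6x - 3) = 0; subtract.
Quotient: 2x^2 + 2x, Remainder: -1


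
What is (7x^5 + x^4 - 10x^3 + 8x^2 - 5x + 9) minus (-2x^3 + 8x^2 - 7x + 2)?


Distribute the minus sign:
  (7x^5 + x^4 - 10x^3 + 8x^2 - 5x + 9)
- (-2x^3 + 8x^2 - 7x + 2)
Negate second polynomial: 2x^3 - 8x^2 + 7x - 2
Add: 7x^5 + x^4 - 8x^3 + 2x + 7


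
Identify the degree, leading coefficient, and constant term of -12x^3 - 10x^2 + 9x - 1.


Highest power of x is 3, with coefficient -12. Constant term is -1.
Degree = 3, leading coefficient = -12, constant term = -1


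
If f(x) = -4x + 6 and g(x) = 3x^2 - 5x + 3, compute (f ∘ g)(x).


Substitute g(x) into f:
f(g(x)) = -4*(3x^2 - 5x + 3) + 6
Expand and combine: -12x^2 + 20x - 6


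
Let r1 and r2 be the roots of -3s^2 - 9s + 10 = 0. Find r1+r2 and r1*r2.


For as^2+bs+c=0: sum = -b/a, product = c/a.
a=-3, b=-9, c=10
Sum = -(-9)/-3 = -3
Product = (10)/-3 = -10/3


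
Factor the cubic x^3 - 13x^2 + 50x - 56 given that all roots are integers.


Try integer roots (divisors of -56). x=7: p(7)=0.
Divide out (x - 7): quotient is x^2 - 6x + 8.
Factor the quadratic: (x - 4)(x - 2)
Result: (x - 7)(x - 4)(x - 2)


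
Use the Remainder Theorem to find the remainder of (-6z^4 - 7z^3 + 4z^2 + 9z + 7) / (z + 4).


By the Remainder Theorem, the remainder equals p(-4):
  -6*(-4)^4 = -1536
  -7*(-4)^3 = 448
  4*(-4)^2 = 64
  9*(-4)^1 = -36
  constant: 7
Sum: -1536 + 448 + 64 - 36 + 7 = -1053


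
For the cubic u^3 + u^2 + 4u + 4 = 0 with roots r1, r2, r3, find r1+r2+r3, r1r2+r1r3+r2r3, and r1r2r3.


Monic cubic u^3+bu^2+cu+d=0: sum=-b, pairwise sum=c, product=-d.
b=1, c=4, d=4
r1+r2+r3 = -1
r1r2+r1r3+r2r3 = 4
r1r2r3 = -4


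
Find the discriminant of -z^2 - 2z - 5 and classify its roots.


D = b^2 - 4ac = (-2)^2 - 4(-1)(-5) = 4 - 20 = -16
Since D < 0: two complex conjugate roots (no real roots)


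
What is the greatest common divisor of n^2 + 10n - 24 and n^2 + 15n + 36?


Factor each:
  n^2 + 10n - 24 = (n + 12)(n - 2)
  n^2 + 15n + 36 = (n + 12)(n + 3)
Common monic factor: n + 12


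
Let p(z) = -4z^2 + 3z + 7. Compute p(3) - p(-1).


p(3) = -20
p(-1) = 0
p(3) - p(-1) = -20 = -20


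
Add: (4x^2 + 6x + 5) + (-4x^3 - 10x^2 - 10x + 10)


Align terms by degree and add:
  4x^2 + 6x + 5
  -4x^3 - 10x^2 - 10x + 10
= -4x^3 - 6x^2 - 4x + 15


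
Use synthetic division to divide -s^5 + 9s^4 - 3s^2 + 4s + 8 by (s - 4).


Synthetic division with c = 4. Coefficients: -1, 9, 0, -3, 4, 8
Bring down -1.
  -1 * 4 = -4; -4 + 9 = 5
  5 * 4 = 20; 20 + 0 = 20
  20 * 4 = 80; 80 - 3 = 77
  77 * 4 = 308; 308 + 4 = 312
  312 * 4 = 1248; 1248 + 8 = 1256
Quotient: -s^4 + 5s^3 + 20s^2 + 77s + 312, Remainder: 1256


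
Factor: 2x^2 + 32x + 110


Roots satisfy r1 + r2 = -b/a = -16 and r1*r2 = c/a = 55.
So r1 = -11, r2 = -5.
2x^2 + 32x + 110 = 2(x - r1)(x - r2) = 2(x + 11)(x + 5)


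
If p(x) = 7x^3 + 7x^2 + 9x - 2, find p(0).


Using direct substitution:
  7 * (0)^3 = 0
  7 * (0)^2 = 0
  9 * (0)^1 = 0
  constant: -2
Sum = 0 + 0 + 0 - 2 = -2


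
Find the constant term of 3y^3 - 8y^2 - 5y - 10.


Read off the constant term: -10


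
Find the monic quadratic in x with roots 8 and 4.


p(x) = (x - 8)(x - 4)
Expand: x^2 - 12x + 32


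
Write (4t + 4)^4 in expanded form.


Expand (4t + 4)^4 by repeated multiplication:
  (4t + 4)^2 = 16t^2 + 32t + 16
  (4t + 4)^3 = 64t^3 + 192t^2 + 192t + 64
= 256t^4 + 1024t^3 + 1536t^2 + 1024t + 256


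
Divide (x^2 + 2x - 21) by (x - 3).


(x^2 + 2x - 21) / (x - 3)
Step 1: x * (x - 3) = x^2 - 3x; subtract.
Step 2: 5 * (x - 3) = 5x - 15; subtract.
Quotient: x + 5, Remainder: -6


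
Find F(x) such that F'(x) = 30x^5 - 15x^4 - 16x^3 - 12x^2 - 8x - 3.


Reverse power rule on each term:
  ∫ 30x^5 dx = 5x^6
  ∫ -15x^4 dx = -3x^5
  ∫ -16x^3 dx = -4x^4
  ∫ -12x^2 dx = -4x^3
  ∫ -8x dx = -4x^2
  ∫ -3 dx = -3x
F(x) = 5x^6 - 3x^5 - 4x^4 - 4x^3 - 4x^2 - 3x + C


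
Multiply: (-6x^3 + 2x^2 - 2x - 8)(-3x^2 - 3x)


Distribute each term of the first polynomial:
  (-6x^3)(-3x^2 - 3x) = 18x^5 + 18x^4
  (2x^2)(-3x^2 - 3x) = -6x^4 - 6x^3
  (-2x)(-3x^2 - 3x) = 6x^3 + 6x^2
  (-8)(-3x^2 - 3x) = 24x^2 + 24x
Sum: 18x^5 + 12x^4 + 30x^2 + 24x


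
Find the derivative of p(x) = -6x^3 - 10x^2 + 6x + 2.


Apply the power rule term by term:
  d/dx(-6x^3) = -18x^2
  d/dx(-10x^2) = -20x
  d/dx(6x) = 6
  d/dx(2) = 0
p'(x) = -18x^2 - 20x + 6


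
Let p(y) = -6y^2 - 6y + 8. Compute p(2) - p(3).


p(2) = -28
p(3) = -64
p(2) - p(3) = -28 + 64 = 36


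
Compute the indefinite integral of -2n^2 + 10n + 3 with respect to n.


Reverse power rule on each term:
  ∫ -2n^2 dn = -(2/3)n^3
  ∫ 10n dn = 5n^2
  ∫ 3 dn = 3n
F(n) = -(2/3)n^3 + 5n^2 + 3n + C


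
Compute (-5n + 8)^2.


Expand (-5n + 8)^2 by repeated multiplication:
= 25n^2 - 80n + 64


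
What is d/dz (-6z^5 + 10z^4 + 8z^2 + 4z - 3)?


Apply the power rule term by term:
  d/dz(-6z^5) = -30z^4
  d/dz(10z^4) = 40z^3
  d/dz(8z^2) = 16z
  d/dz(4z) = 4
  d/dz(-3) = 0
p'(z) = -30z^4 + 40z^3 + 16z + 4


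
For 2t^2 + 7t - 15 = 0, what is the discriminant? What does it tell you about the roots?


D = b^2 - 4ac = (7)^2 - 4(2)(-15) = 49 + 120 = 169
Since D > 0: two distinct rational roots


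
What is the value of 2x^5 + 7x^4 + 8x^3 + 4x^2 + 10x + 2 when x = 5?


Using direct substitution:
  2 * (5)^5 = 6250
  7 * (5)^4 = 4375
  8 * (5)^3 = 1000
  4 * (5)^2 = 100
  10 * (5)^1 = 50
  constant: 2
Sum = 6250 + 4375 + 1000 + 100 + 50 + 2 = 11777


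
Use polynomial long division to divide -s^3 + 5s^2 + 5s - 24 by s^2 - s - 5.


(-s^3 + 5s^2 + 5s - 24) / (s^2 - s - 5)
Step 1: -s * (s^2 - s - 5) = -s^3 + s^2 + 5s; subtract.
Step 2: 4 * (s^2 - s - 5) = 4s^2 - 4s - 20; subtract.
Quotient: -s + 4, Remainder: 4s - 4


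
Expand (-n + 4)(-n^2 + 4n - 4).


Distribute each term of the first polynomial:
  (-n)(-n^2 + 4n - 4) = n^3 - 4n^2 + 4n
  (4)(-n^2 + 4n - 4) = -4n^2 + 16n - 16
Sum: n^3 - 8n^2 + 20n - 16


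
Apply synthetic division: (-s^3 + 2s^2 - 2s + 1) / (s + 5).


Synthetic division with c = -5. Coefficients: -1, 2, -2, 1
Bring down -1.
  -1 * -5 = 5; 5 + 2 = 7
  7 * -5 = -35; -35 - 2 = -37
  -37 * -5 = 185; 185 + 1 = 186
Quotient: -s^2 + 7s - 37, Remainder: 186


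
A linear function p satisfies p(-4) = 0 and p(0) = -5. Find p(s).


p(s) = ms + b. Using p(-4)=0, p(0)=-5:
m = (0 + 5)/(-4) = 5/-4 = -5/4
b = 0 - m*(-4) = 0 - 5 = -5
p(s) = -(5/4)s - 5


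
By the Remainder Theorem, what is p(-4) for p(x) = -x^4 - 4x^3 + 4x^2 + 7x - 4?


By the Remainder Theorem, the remainder equals p(-4):
  -1*(-4)^4 = -256
  -4*(-4)^3 = 256
  4*(-4)^2 = 64
  7*(-4)^1 = -28
  constant: -4
Sum: -256 + 256 + 64 - 28 - 4 = 32


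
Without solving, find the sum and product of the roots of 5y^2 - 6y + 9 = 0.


For ay^2+by+c=0: sum = -b/a, product = c/a.
a=5, b=-6, c=9
Sum = -(-6)/5 = 6/5
Product = (9)/5 = 9/5


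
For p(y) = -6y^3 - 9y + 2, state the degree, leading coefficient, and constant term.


Highest power of y is 3, with coefficient -6. Constant term is 2.
Degree = 3, leading coefficient = -6, constant term = 2


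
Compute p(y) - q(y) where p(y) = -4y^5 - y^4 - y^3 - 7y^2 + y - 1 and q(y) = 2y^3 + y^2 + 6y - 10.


Distribute the minus sign:
  (-4y^5 - y^4 - y^3 - 7y^2 + y - 1)
- (2y^3 + y^2 + 6y - 10)
Negate second polynomial: -2y^3 - y^2 - 6y + 10
Add: -4y^5 - y^4 - 3y^3 - 8y^2 - 5y + 9


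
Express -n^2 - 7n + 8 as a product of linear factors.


Roots satisfy r1 + r2 = -b/a = -7 and r1*r2 = c/a = -8.
So r1 = -8, r2 = 1.
-n^2 - 7n + 8 = -(n - r1)(n - r2) = -(n + 8)(n - 1)


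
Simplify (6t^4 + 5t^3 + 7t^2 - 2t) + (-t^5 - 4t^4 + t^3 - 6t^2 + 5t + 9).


Align terms by degree and add:
  6t^4 + 5t^3 + 7t^2 - 2t
  -t^5 - 4t^4 + t^3 - 6t^2 + 5t + 9
= -t^5 + 2t^4 + 6t^3 + t^2 + 3t + 9


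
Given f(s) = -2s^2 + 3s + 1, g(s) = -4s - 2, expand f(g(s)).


Substitute g(s) into f:
f(g(s)) = -2*(-4s - 2)^2 + 3*(-4s - 2) + 1
(-4s - 2)^2 = 16s^2 + 16s + 4
Expand and combine: -32s^2 - 44s - 13


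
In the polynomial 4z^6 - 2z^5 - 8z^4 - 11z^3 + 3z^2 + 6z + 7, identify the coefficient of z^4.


Read off the coefficient of z^4: -8


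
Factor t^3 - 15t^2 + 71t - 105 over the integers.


Try integer roots (divisors of -105). t=7: p(7)=0.
Divide out (t - 7): quotient is t^2 - 8t + 15.
Factor the quadratic: (t - 5)(t - 3)
Result: (t - 7)(t - 5)(t - 3)


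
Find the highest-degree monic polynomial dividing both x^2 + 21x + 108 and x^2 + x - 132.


Factor each:
  x^2 + 21x + 108 = (x + 12)(x + 9)
  x^2 + x - 132 = (x + 12)(x - 11)
Common monic factor: x + 12


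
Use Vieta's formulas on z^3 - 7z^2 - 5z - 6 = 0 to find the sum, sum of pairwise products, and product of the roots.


Monic cubic z^3+bz^2+cz+d=0: sum=-b, pairwise sum=c, product=-d.
b=-7, c=-5, d=-6
r1+r2+r3 = 7
r1r2+r1r3+r2r3 = -5
r1r2r3 = 6


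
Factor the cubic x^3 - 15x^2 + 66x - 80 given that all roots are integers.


Try integer roots (divisors of -80). x=8: p(8)=0.
Divide out (x - 8): quotient is x^2 - 7x + 10.
Factor the quadratic: (x - 5)(x - 2)
Result: (x - 8)(x - 5)(x - 2)


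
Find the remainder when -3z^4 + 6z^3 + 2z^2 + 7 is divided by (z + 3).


By the Remainder Theorem, the remainder equals p(-3):
  -3*(-3)^4 = -243
  6*(-3)^3 = -162
  2*(-3)^2 = 18
  0*(-3)^1 = 0
  constant: 7
Sum: -243 - 162 + 18 + 0 + 7 = -380


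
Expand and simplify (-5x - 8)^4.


Expand (-5x - 8)^4 by repeated multiplication:
  (-5x - 8)^2 = 25x^2 + 80x + 64
  (-5x - 8)^3 = -125x^3 - 600x^2 - 960x - 512
= 625x^4 + 4000x^3 + 9600x^2 + 10240x + 4096


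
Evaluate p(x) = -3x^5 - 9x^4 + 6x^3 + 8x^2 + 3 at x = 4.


Using direct substitution:
  -3 * (4)^5 = -3072
  -9 * (4)^4 = -2304
  6 * (4)^3 = 384
  8 * (4)^2 = 128
  0 * (4)^1 = 0
  constant: 3
Sum = -3072 - 2304 + 384 + 128 + 0 + 3 = -4861


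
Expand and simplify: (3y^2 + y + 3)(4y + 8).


Distribute each term of the first polynomial:
  (3y^2)(4y + 8) = 12y^3 + 24y^2
  (y)(4y + 8) = 4y^2 + 8y
  (3)(4y + 8) = 12y + 24
Sum: 12y^3 + 28y^2 + 20y + 24


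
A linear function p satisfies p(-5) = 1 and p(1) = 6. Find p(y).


p(y) = my + b. Using p(-5)=1, p(1)=6:
m = (1 - 6)/(-5 - 1) = -5/-6 = 5/6
b = 1 - m*(-5) = 1 + 25/6 = 31/6
p(y) = (5/6)y + (31/6)


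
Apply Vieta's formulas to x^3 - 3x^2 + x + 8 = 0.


Monic cubic x^3+bx^2+cx+d=0: sum=-b, pairwise sum=c, product=-d.
b=-3, c=1, d=8
r1+r2+r3 = 3
r1r2+r1r3+r2r3 = 1
r1r2r3 = -8


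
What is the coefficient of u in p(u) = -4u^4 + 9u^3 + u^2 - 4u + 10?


Read off the coefficient of u: -4


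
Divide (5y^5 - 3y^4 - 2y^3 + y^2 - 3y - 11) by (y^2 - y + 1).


(5y^5 - 3y^4 - 2y^3 + y^2 - 3y - 11) / (y^2 - y + 1)
Step 1: 5y^3 * (y^2 - y + 1) = 5y^5 - 5y^4 + 5y^3; subtract.
Step 2: 2y^2 * (y^2 - y + 1) = 2y^4 - 2y^3 + 2y^2; subtract.
Step 3: -5y * (y^2 - y + 1) = -5y^3 + 5y^2 - 5y; subtract.
Step 4: -6 * (y^2 - y + 1) = -6y^2 + 6y - 6; subtract.
Quotient: 5y^3 + 2y^2 - 5y - 6, Remainder: -4y - 5


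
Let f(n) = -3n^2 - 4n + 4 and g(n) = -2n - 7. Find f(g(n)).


Substitute g(n) into f:
f(g(n)) = -3*(-2n - 7)^2 + (-4)*(-2n - 7) + 4
(-2n - 7)^2 = 4n^2 + 28n + 49
Expand and combine: -12n^2 - 76n - 115


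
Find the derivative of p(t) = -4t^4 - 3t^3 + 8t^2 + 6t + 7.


Apply the power rule term by term:
  d/dt(-4t^4) = -16t^3
  d/dt(-3t^3) = -9t^2
  d/dt(8t^2) = 16t
  d/dt(6t) = 6
  d/dt(7) = 0
p'(t) = -16t^3 - 9t^2 + 16t + 6


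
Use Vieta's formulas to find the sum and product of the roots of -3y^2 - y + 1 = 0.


For ay^2+by+c=0: sum = -b/a, product = c/a.
a=-3, b=-1, c=1
Sum = -(-1)/-3 = -1/3
Product = (1)/-3 = -1/3


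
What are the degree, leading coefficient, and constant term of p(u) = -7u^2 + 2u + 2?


Highest power of u is 2, with coefficient -7. Constant term is 2.
Degree = 2, leading coefficient = -7, constant term = 2


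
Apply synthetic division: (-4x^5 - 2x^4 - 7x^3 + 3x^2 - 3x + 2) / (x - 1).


Synthetic division with c = 1. Coefficients: -4, -2, -7, 3, -3, 2
Bring down -4.
  -4 * 1 = -4; -4 - 2 = -6
  -6 * 1 = -6; -6 - 7 = -13
  -13 * 1 = -13; -13 + 3 = -10
  -10 * 1 = -10; -10 - 3 = -13
  -13 * 1 = -13; -13 + 2 = -11
Quotient: -4x^4 - 6x^3 - 13x^2 - 10x - 13, Remainder: -11


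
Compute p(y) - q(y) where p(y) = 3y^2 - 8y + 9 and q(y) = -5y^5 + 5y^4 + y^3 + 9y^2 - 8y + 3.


Distribute the minus sign:
  (3y^2 - 8y + 9)
- (-5y^5 + 5y^4 + y^3 + 9y^2 - 8y + 3)
Negate second polynomial: 5y^5 - 5y^4 - y^3 - 9y^2 + 8y - 3
Add: 5y^5 - 5y^4 - y^3 - 6y^2 + 6


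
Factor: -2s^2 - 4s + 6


Roots satisfy r1 + r2 = -b/a = -2 and r1*r2 = c/a = -3.
So r1 = 1, r2 = -3.
-2s^2 - 4s + 6 = -2(s - r1)(s - r2) = -2(s - 1)(s + 3)


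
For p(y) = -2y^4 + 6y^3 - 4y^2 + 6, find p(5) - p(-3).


p(5) = -594
p(-3) = -354
p(5) - p(-3) = -594 + 354 = -240


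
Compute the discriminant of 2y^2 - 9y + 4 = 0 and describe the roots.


D = b^2 - 4ac = (-9)^2 - 4(2)(4) = 81 - 32 = 49
Since D > 0: two distinct rational roots


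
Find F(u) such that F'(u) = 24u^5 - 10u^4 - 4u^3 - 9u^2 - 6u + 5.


Reverse power rule on each term:
  ∫ 24u^5 du = 4u^6
  ∫ -10u^4 du = -2u^5
  ∫ -4u^3 du = -u^4
  ∫ -9u^2 du = -3u^3
  ∫ -6u du = -3u^2
  ∫ 5 du = 5u
F(u) = 4u^6 - 2u^5 - u^4 - 3u^3 - 3u^2 + 5u + C


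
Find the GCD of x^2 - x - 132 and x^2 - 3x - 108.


Factor each:
  x^2 - x - 132 = (x - 12)(x + 11)
  x^2 - 3x - 108 = (x - 12)(x + 9)
Common monic factor: x - 12


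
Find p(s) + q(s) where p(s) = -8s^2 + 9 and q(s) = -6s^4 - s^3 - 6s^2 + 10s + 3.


Align terms by degree and add:
  -8s^2 + 9
  -6s^4 - s^3 - 6s^2 + 10s + 3
= -6s^4 - s^3 - 14s^2 + 10s + 12


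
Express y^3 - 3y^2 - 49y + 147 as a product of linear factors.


Try integer roots (divisors of 147). y=-7: p(-7)=0.
Divide out (y + 7): quotient is y^2 - 10y + 21.
Factor the quadratic: (y - 3)(y - 7)
Result: (y + 7)(y - 3)(y - 7)


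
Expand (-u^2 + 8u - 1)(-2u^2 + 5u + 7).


Distribute each term of the first polynomial:
  (-u^2)(-2u^2 + 5u + 7) = 2u^4 - 5u^3 - 7u^2
  (8u)(-2u^2 + 5u + 7) = -16u^3 + 40u^2 + 56u
  (-1)(-2u^2 + 5u + 7) = 2u^2 - 5u - 7
Sum: 2u^4 - 21u^3 + 35u^2 + 51u - 7


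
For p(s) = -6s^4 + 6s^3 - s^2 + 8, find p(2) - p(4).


p(2) = -44
p(4) = -1160
p(2) - p(4) = -44 + 1160 = 1116


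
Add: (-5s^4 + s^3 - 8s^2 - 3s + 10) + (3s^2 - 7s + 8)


Align terms by degree and add:
  -5s^4 + s^3 - 8s^2 - 3s + 10
+ 3s^2 - 7s + 8
= -5s^4 + s^3 - 5s^2 - 10s + 18


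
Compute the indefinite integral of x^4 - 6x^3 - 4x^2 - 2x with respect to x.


Reverse power rule on each term:
  ∫ x^4 dx = (1/5)x^5
  ∫ -6x^3 dx = -(3/2)x^4
  ∫ -4x^2 dx = -(4/3)x^3
  ∫ -2x dx = -x^2
F(x) = (1/5)x^5 - (3/2)x^4 - (4/3)x^3 - x^2 + C


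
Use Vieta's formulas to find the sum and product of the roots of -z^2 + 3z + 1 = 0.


For az^2+bz+c=0: sum = -b/a, product = c/a.
a=-1, b=3, c=1
Sum = -(3)/-1 = 3
Product = (1)/-1 = -1


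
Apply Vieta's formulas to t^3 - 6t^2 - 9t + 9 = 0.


Monic cubic t^3+bt^2+ct+d=0: sum=-b, pairwise sum=c, product=-d.
b=-6, c=-9, d=9
r1+r2+r3 = 6
r1r2+r1r3+r2r3 = -9
r1r2r3 = -9


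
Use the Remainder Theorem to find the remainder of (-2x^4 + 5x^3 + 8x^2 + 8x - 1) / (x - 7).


By the Remainder Theorem, the remainder equals p(7):
  -2*(7)^4 = -4802
  5*(7)^3 = 1715
  8*(7)^2 = 392
  8*(7)^1 = 56
  constant: -1
Sum: -4802 + 1715 + 392 + 56 - 1 = -2640


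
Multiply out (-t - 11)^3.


Expand (-t - 11)^3 by repeated multiplication:
  (-t - 11)^2 = t^2 + 22t + 121
= -t^3 - 33t^2 - 363t - 1331


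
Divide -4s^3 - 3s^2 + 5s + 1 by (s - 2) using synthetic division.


Synthetic division with c = 2. Coefficients: -4, -3, 5, 1
Bring down -4.
  -4 * 2 = -8; -8 - 3 = -11
  -11 * 2 = -22; -22 + 5 = -17
  -17 * 2 = -34; -34 + 1 = -33
Quotient: -4s^2 - 11s - 17, Remainder: -33


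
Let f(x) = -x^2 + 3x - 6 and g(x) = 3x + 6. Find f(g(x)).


Substitute g(x) into f:
f(g(x)) = -1*(3x + 6)^2 + 3*(3x + 6) + (-6)
(3x + 6)^2 = 9x^2 + 36x + 36
Expand and combine: -9x^2 - 27x - 24


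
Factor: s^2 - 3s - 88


Roots satisfy r1 + r2 = -b/a = 3 and r1*r2 = c/a = -88.
So r1 = 11, r2 = -8.
s^2 - 3s - 88 = (s - r1)(s - r2) = (s - 11)(s + 8)


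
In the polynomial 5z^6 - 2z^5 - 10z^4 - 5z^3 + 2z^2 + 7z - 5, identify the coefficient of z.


Read off the coefficient of z: 7


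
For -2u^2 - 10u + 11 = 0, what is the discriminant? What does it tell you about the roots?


D = b^2 - 4ac = (-10)^2 - 4(-2)(11) = 100 + 88 = 188
Since D > 0: two distinct irrational roots


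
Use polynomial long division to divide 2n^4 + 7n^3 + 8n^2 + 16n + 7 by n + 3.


(2n^4 + 7n^3 + 8n^2 + 16n + 7) / (n + 3)
Step 1: 2n^3 * (n + 3) = 2n^4 + 6n^3; subtract.
Step 2: n^2 * (n + 3) = n^3 + 3n^2; subtract.
Step 3: 5n * (n + 3) = 5n^2 + 15n; subtract.
Step 4: 1 * (n + 3) = n + 3; subtract.
Quotient: 2n^3 + n^2 + 5n + 1, Remainder: 4


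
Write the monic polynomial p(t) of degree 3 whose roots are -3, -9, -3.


p(t) = (t + 3)(t + 9)(t + 3)
Expand: t^3 + 15t^2 + 63t + 81


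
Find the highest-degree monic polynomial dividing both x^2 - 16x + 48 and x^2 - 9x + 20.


Factor each:
  x^2 - 16x + 48 = (x - 4)(x - 12)
  x^2 - 9x + 20 = (x - 4)(x - 5)
Common monic factor: x - 4


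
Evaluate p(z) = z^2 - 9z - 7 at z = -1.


Using direct substitution:
  1 * (-1)^2 = 1
  -9 * (-1)^1 = 9
  constant: -7
Sum = 1 + 9 - 7 = 3


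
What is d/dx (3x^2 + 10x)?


Apply the power rule term by term:
  d/dx(3x^2) = 6x
  d/dx(10x) = 10
p'(x) = 6x + 10


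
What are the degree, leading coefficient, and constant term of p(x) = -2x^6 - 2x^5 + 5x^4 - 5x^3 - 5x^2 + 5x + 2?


Highest power of x is 6, with coefficient -2. Constant term is 2.
Degree = 6, leading coefficient = -2, constant term = 2


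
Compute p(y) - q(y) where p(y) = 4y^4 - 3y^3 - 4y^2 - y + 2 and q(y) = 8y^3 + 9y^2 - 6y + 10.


Distribute the minus sign:
  (4y^4 - 3y^3 - 4y^2 - y + 2)
- (8y^3 + 9y^2 - 6y + 10)
Negate second polynomial: -8y^3 - 9y^2 + 6y - 10
Add: 4y^4 - 11y^3 - 13y^2 + 5y - 8


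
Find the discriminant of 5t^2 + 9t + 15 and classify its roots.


D = b^2 - 4ac = (9)^2 - 4(5)(15) = 81 - 300 = -219
Since D < 0: two complex conjugate roots (no real roots)


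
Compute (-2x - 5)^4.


Expand (-2x - 5)^4 by repeated multiplication:
  (-2x - 5)^2 = 4x^2 + 20x + 25
  (-2x - 5)^3 = -8x^3 - 60x^2 - 150x - 125
= 16x^4 + 160x^3 + 600x^2 + 1000x + 625


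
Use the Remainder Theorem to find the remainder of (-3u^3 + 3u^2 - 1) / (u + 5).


By the Remainder Theorem, the remainder equals p(-5):
  -3*(-5)^3 = 375
  3*(-5)^2 = 75
  0*(-5)^1 = 0
  constant: -1
Sum: 375 + 75 + 0 - 1 = 449


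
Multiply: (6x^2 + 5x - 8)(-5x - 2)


Distribute each term of the first polynomial:
  (6x^2)(-5x - 2) = -30x^3 - 12x^2
  (5x)(-5x - 2) = -25x^2 - 10x
  (-8)(-5x - 2) = 40x + 16
Sum: -30x^3 - 37x^2 + 30x + 16


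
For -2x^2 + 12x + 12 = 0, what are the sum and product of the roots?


For ax^2+bx+c=0: sum = -b/a, product = c/a.
a=-2, b=12, c=12
Sum = -(12)/-2 = 6
Product = (12)/-2 = -6


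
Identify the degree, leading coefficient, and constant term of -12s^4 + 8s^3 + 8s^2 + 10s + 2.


Highest power of s is 4, with coefficient -12. Constant term is 2.
Degree = 4, leading coefficient = -12, constant term = 2


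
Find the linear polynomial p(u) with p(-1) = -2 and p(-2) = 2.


p(u) = mu + b. Using p(-1)=-2, p(-2)=2:
m = (-2 - 2)/(-1 + 2) = -4/1 = -4
b = -2 - m*(-1) = -2 - 4 = -6
p(u) = -4u - 6


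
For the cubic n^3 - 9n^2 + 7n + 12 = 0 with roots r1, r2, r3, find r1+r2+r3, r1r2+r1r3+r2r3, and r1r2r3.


Monic cubic n^3+bn^2+cn+d=0: sum=-b, pairwise sum=c, product=-d.
b=-9, c=7, d=12
r1+r2+r3 = 9
r1r2+r1r3+r2r3 = 7
r1r2r3 = -12


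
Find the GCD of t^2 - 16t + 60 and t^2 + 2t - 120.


Factor each:
  t^2 - 16t + 60 = (t - 10)(t - 6)
  t^2 + 2t - 120 = (t - 10)(t + 12)
Common monic factor: t - 10


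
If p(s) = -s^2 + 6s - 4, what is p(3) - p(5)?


p(3) = 5
p(5) = 1
p(3) - p(5) = 5 - 1 = 4


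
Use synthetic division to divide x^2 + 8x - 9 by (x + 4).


Synthetic division with c = -4. Coefficients: 1, 8, -9
Bring down 1.
  1 * -4 = -4; -4 + 8 = 4
  4 * -4 = -16; -16 - 9 = -25
Quotient: x + 4, Remainder: -25


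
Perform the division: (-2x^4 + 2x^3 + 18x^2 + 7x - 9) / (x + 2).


(-2x^4 + 2x^3 + 18x^2 + 7x - 9) / (x + 2)
Step 1: -2x^3 * (x + 2) = -2x^4 - 4x^3; subtract.
Step 2: 6x^2 * (x + 2) = 6x^3 + 12x^2; subtract.
Step 3: 6x * (x + 2) = 6x^2 + 12x; subtract.
Step 4: -5 * (x + 2) = -5x - 10; subtract.
Quotient: -2x^3 + 6x^2 + 6x - 5, Remainder: 1


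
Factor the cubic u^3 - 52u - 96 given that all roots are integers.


Try integer roots (divisors of -96). u=-6: p(-6)=0.
Divide out (u + 6): quotient is u^2 - 6u - 16.
Factor the quadratic: (u - 8)(u + 2)
Result: (u + 6)(u - 8)(u + 2)


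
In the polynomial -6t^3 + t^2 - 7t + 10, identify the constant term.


Read off the constant term: 10


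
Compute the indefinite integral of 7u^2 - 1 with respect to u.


Reverse power rule on each term:
  ∫ 7u^2 du = (7/3)u^3
  ∫ -1 du = -u
F(u) = (7/3)u^3 - u + C


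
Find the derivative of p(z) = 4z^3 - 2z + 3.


Apply the power rule term by term:
  d/dz(4z^3) = 12z^2
  d/dz(-2z) = -2
  d/dz(3) = 0
p'(z) = 12z^2 - 2


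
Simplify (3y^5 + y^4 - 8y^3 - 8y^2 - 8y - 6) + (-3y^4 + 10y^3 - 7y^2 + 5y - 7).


Align terms by degree and add:
  3y^5 + y^4 - 8y^3 - 8y^2 - 8y - 6
  -3y^4 + 10y^3 - 7y^2 + 5y - 7
= 3y^5 - 2y^4 + 2y^3 - 15y^2 - 3y - 13


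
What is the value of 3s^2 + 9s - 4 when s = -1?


Using direct substitution:
  3 * (-1)^2 = 3
  9 * (-1)^1 = -9
  constant: -4
Sum = 3 - 9 - 4 = -10


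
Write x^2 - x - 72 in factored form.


Roots satisfy r1 + r2 = -b/a = 1 and r1*r2 = c/a = -72.
So r1 = 9, r2 = -8.
x^2 - x - 72 = (x - r1)(x - r2) = (x - 9)(x + 8)


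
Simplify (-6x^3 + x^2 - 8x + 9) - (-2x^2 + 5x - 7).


Distribute the minus sign:
  (-6x^3 + x^2 - 8x + 9)
- (-2x^2 + 5x - 7)
Negate second polynomial: 2x^2 - 5x + 7
Add: -6x^3 + 3x^2 - 13x + 16


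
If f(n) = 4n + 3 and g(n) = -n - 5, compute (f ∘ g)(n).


Substitute g(n) into f:
f(g(n)) = 4*(-n - 5) + 3
Expand and combine: -4n - 17


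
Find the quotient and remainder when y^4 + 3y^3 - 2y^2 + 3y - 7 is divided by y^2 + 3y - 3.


(y^4 + 3y^3 - 2y^2 + 3y - 7) / (y^2 + 3y - 3)
Step 1: y^2 * (y^2 + 3y - 3) = y^4 + 3y^3 - 3y^2; subtract.
Step 2: 0 * (y^2 + 3y - 3) = 0; subtract.
Step 3: 1 * (y^2 + 3y - 3) = y^2 + 3y - 3; subtract.
Quotient: y^2 + 1, Remainder: -4


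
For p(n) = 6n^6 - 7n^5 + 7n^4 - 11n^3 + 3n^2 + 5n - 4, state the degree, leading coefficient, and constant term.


Highest power of n is 6, with coefficient 6. Constant term is -4.
Degree = 6, leading coefficient = 6, constant term = -4


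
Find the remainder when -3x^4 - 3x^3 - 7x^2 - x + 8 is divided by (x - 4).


By the Remainder Theorem, the remainder equals p(4):
  -3*(4)^4 = -768
  -3*(4)^3 = -192
  -7*(4)^2 = -112
  -1*(4)^1 = -4
  constant: 8
Sum: -768 - 192 - 112 - 4 + 8 = -1068


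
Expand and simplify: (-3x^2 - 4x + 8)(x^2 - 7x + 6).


Distribute each term of the first polynomial:
  (-3x^2)(x^2 - 7x + 6) = -3x^4 + 21x^3 - 18x^2
  (-4x)(x^2 - 7x + 6) = -4x^3 + 28x^2 - 24x
  (8)(x^2 - 7x + 6) = 8x^2 - 56x + 48
Sum: -3x^4 + 17x^3 + 18x^2 - 80x + 48


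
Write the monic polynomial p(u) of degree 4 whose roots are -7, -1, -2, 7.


p(u) = (u + 7)(u + 1)(u + 2)(u - 7)
Expand: u^4 + 3u^3 - 47u^2 - 147u - 98


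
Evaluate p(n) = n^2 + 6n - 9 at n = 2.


Using direct substitution:
  1 * (2)^2 = 4
  6 * (2)^1 = 12
  constant: -9
Sum = 4 + 12 - 9 = 7


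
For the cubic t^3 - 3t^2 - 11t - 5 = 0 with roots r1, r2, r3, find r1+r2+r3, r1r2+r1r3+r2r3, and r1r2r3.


Monic cubic t^3+bt^2+ct+d=0: sum=-b, pairwise sum=c, product=-d.
b=-3, c=-11, d=-5
r1+r2+r3 = 3
r1r2+r1r3+r2r3 = -11
r1r2r3 = 5


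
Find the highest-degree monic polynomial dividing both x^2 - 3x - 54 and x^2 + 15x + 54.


Factor each:
  x^2 - 3x - 54 = (x + 6)(x - 9)
  x^2 + 15x + 54 = (x + 6)(x + 9)
Common monic factor: x + 6


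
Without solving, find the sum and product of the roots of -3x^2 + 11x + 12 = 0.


For ax^2+bx+c=0: sum = -b/a, product = c/a.
a=-3, b=11, c=12
Sum = -(11)/-3 = 11/3
Product = (12)/-3 = -4


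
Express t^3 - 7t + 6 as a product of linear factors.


Try integer roots (divisors of 6). t=-3: p(-3)=0.
Divide out (t + 3): quotient is t^2 - 3t + 2.
Factor the quadratic: (t - 2)(t - 1)
Result: (t + 3)(t - 2)(t - 1)


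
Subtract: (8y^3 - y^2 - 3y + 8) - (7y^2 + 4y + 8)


Distribute the minus sign:
  (8y^3 - y^2 - 3y + 8)
- (7y^2 + 4y + 8)
Negate second polynomial: -7y^2 - 4y - 8
Add: 8y^3 - 8y^2 - 7y


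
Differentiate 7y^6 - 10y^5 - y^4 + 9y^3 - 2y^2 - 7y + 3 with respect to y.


Apply the power rule term by term:
  d/dy(7y^6) = 42y^5
  d/dy(-10y^5) = -50y^4
  d/dy(-y^4) = -4y^3
  d/dy(9y^3) = 27y^2
  d/dy(-2y^2) = -4y
  d/dy(-7y) = -7
  d/dy(3) = 0
p'(y) = 42y^5 - 50y^4 - 4y^3 + 27y^2 - 4y - 7


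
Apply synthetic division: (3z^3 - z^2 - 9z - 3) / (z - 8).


Synthetic division with c = 8. Coefficients: 3, -1, -9, -3
Bring down 3.
  3 * 8 = 24; 24 - 1 = 23
  23 * 8 = 184; 184 - 9 = 175
  175 * 8 = 1400; 1400 - 3 = 1397
Quotient: 3z^2 + 23z + 175, Remainder: 1397


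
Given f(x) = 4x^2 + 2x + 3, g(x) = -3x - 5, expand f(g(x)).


Substitute g(x) into f:
f(g(x)) = 4*(-3x - 5)^2 + 2*(-3x - 5) + 3
(-3x - 5)^2 = 9x^2 + 30x + 25
Expand and combine: 36x^2 + 114x + 93


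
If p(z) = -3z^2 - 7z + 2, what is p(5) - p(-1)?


p(5) = -108
p(-1) = 6
p(5) - p(-1) = -108 - 6 = -114


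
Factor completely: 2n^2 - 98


Roots satisfy r1 + r2 = -b/a = 0 and r1*r2 = c/a = -49.
So r1 = -7, r2 = 7.
2n^2 - 98 = 2(n - r1)(n - r2) = 2(n + 7)(n - 7)


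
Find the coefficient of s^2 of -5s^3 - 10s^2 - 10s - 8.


Read off the coefficient of s^2: -10


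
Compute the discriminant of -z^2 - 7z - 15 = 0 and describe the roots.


D = b^2 - 4ac = (-7)^2 - 4(-1)(-15) = 49 - 60 = -11
Since D < 0: two complex conjugate roots (no real roots)


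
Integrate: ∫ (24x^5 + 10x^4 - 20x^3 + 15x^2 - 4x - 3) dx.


Reverse power rule on each term:
  ∫ 24x^5 dx = 4x^6
  ∫ 10x^4 dx = 2x^5
  ∫ -20x^3 dx = -5x^4
  ∫ 15x^2 dx = 5x^3
  ∫ -4x dx = -2x^2
  ∫ -3 dx = -3x
F(x) = 4x^6 + 2x^5 - 5x^4 + 5x^3 - 2x^2 - 3x + C


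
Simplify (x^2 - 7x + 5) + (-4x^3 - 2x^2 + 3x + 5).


Align terms by degree and add:
  x^2 - 7x + 5
  -4x^3 - 2x^2 + 3x + 5
= -4x^3 - x^2 - 4x + 10


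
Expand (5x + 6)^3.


Expand (5x + 6)^3 by repeated multiplication:
  (5x + 6)^2 = 25x^2 + 60x + 36
= 125x^3 + 450x^2 + 540x + 216


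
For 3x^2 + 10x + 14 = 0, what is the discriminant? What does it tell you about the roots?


D = b^2 - 4ac = (10)^2 - 4(3)(14) = 100 - 168 = -68
Since D < 0: two complex conjugate roots (no real roots)


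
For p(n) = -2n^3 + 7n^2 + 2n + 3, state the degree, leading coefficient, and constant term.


Highest power of n is 3, with coefficient -2. Constant term is 3.
Degree = 3, leading coefficient = -2, constant term = 3


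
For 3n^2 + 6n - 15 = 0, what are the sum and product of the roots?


For an^2+bn+c=0: sum = -b/a, product = c/a.
a=3, b=6, c=-15
Sum = -(6)/3 = -2
Product = (-15)/3 = -5


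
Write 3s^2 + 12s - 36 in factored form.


Roots satisfy r1 + r2 = -b/a = -4 and r1*r2 = c/a = -12.
So r1 = 2, r2 = -6.
3s^2 + 12s - 36 = 3(s - r1)(s - r2) = 3(s - 2)(s + 6)


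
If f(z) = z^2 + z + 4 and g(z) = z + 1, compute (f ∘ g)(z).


Substitute g(z) into f:
f(g(z)) = 1*(z + 1)^2 + 1*(z + 1) + 4
(z + 1)^2 = z^2 + 2z + 1
Expand and combine: z^2 + 3z + 6


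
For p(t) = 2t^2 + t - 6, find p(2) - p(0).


p(2) = 4
p(0) = -6
p(2) - p(0) = 4 + 6 = 10


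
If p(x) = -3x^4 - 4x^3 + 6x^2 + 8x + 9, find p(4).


Using direct substitution:
  -3 * (4)^4 = -768
  -4 * (4)^3 = -256
  6 * (4)^2 = 96
  8 * (4)^1 = 32
  constant: 9
Sum = -768 - 256 + 96 + 32 + 9 = -887


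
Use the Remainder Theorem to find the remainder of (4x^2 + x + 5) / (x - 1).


By the Remainder Theorem, the remainder equals p(1):
  4*(1)^2 = 4
  1*(1)^1 = 1
  constant: 5
Sum: 4 + 1 + 5 = 10


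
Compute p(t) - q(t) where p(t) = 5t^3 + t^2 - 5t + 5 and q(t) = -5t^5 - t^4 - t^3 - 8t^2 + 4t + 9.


Distribute the minus sign:
  (5t^3 + t^2 - 5t + 5)
- (-5t^5 - t^4 - t^3 - 8t^2 + 4t + 9)
Negate second polynomial: 5t^5 + t^4 + t^3 + 8t^2 - 4t - 9
Add: 5t^5 + t^4 + 6t^3 + 9t^2 - 9t - 4


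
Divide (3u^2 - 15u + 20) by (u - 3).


(3u^2 - 15u + 20) / (u - 3)
Step 1: 3u * (u - 3) = 3u^2 - 9u; subtract.
Step 2: -6 * (u - 3) = -6u + 18; subtract.
Quotient: 3u - 6, Remainder: 2


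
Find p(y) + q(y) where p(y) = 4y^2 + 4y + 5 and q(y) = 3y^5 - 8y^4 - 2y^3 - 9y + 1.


Align terms by degree and add:
  4y^2 + 4y + 5
+ 3y^5 - 8y^4 - 2y^3 - 9y + 1
= 3y^5 - 8y^4 - 2y^3 + 4y^2 - 5y + 6


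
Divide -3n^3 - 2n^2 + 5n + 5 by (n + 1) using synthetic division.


Synthetic division with c = -1. Coefficients: -3, -2, 5, 5
Bring down -3.
  -3 * -1 = 3; 3 - 2 = 1
  1 * -1 = -1; -1 + 5 = 4
  4 * -1 = -4; -4 + 5 = 1
Quotient: -3n^2 + n + 4, Remainder: 1


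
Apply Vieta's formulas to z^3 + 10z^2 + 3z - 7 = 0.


Monic cubic z^3+bz^2+cz+d=0: sum=-b, pairwise sum=c, product=-d.
b=10, c=3, d=-7
r1+r2+r3 = -10
r1r2+r1r3+r2r3 = 3
r1r2r3 = 7


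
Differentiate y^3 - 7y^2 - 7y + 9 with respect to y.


Apply the power rule term by term:
  d/dy(y^3) = 3y^2
  d/dy(-7y^2) = -14y
  d/dy(-7y) = -7
  d/dy(9) = 0
p'(y) = 3y^2 - 14y - 7


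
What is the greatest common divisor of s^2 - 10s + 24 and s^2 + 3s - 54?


Factor each:
  s^2 - 10s + 24 = (s - 6)(s - 4)
  s^2 + 3s - 54 = (s - 6)(s + 9)
Common monic factor: s - 6


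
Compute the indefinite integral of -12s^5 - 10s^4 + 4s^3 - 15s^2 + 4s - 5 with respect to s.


Reverse power rule on each term:
  ∫ -12s^5 ds = -2s^6
  ∫ -10s^4 ds = -2s^5
  ∫ 4s^3 ds = s^4
  ∫ -15s^2 ds = -5s^3
  ∫ 4s ds = 2s^2
  ∫ -5 ds = -5s
F(s) = -2s^6 - 2s^5 + s^4 - 5s^3 + 2s^2 - 5s + C


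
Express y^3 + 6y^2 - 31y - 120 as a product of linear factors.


Try integer roots (divisors of -120). y=-8: p(-8)=0.
Divide out (y + 8): quotient is y^2 - 2y - 15.
Factor the quadratic: (y - 5)(y + 3)
Result: (y + 8)(y - 5)(y + 3)


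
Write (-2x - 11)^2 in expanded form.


Expand (-2x - 11)^2 by repeated multiplication:
= 4x^2 + 44x + 121


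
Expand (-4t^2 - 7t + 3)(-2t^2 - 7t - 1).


Distribute each term of the first polynomial:
  (-4t^2)(-2t^2 - 7t - 1) = 8t^4 + 28t^3 + 4t^2
  (-7t)(-2t^2 - 7t - 1) = 14t^3 + 49t^2 + 7t
  (3)(-2t^2 - 7t - 1) = -6t^2 - 21t - 3
Sum: 8t^4 + 42t^3 + 47t^2 - 14t - 3


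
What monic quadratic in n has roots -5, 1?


p(n) = (n + 5)(n - 1)
Expand: n^2 + 4n - 5


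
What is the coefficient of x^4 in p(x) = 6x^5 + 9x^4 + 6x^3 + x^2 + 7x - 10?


Read off the coefficient of x^4: 9


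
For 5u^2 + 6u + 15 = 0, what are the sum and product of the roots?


For au^2+bu+c=0: sum = -b/a, product = c/a.
a=5, b=6, c=15
Sum = -(6)/5 = -6/5
Product = (15)/5 = 3


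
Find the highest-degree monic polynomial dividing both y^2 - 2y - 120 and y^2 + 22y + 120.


Factor each:
  y^2 - 2y - 120 = (y + 10)(y - 12)
  y^2 + 22y + 120 = (y + 10)(y + 12)
Common monic factor: y + 10


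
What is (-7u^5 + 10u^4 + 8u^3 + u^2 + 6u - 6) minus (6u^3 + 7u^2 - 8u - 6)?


Distribute the minus sign:
  (-7u^5 + 10u^4 + 8u^3 + u^2 + 6u - 6)
- (6u^3 + 7u^2 - 8u - 6)
Negate second polynomial: -6u^3 - 7u^2 + 8u + 6
Add: -7u^5 + 10u^4 + 2u^3 - 6u^2 + 14u


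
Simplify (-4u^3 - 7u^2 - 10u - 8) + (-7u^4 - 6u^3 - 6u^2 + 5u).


Align terms by degree and add:
  -4u^3 - 7u^2 - 10u - 8
  -7u^4 - 6u^3 - 6u^2 + 5u
= -7u^4 - 10u^3 - 13u^2 - 5u - 8


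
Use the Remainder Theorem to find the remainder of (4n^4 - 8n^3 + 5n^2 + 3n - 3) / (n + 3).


By the Remainder Theorem, the remainder equals p(-3):
  4*(-3)^4 = 324
  -8*(-3)^3 = 216
  5*(-3)^2 = 45
  3*(-3)^1 = -9
  constant: -3
Sum: 324 + 216 + 45 - 9 - 3 = 573


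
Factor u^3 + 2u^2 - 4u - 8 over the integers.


Try integer roots (divisors of -8). u=-2: p(-2)=0.
Divide out (u + 2): quotient is u^2 - 4.
Factor the quadratic: (u - 2)(u + 2)
Result: (u + 2)(u - 2)(u + 2)


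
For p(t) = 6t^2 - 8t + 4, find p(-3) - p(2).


p(-3) = 82
p(2) = 12
p(-3) - p(2) = 82 - 12 = 70


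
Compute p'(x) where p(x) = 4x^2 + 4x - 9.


Apply the power rule term by term:
  d/dx(4x^2) = 8x
  d/dx(4x) = 4
  d/dx(-9) = 0
p'(x) = 8x + 4


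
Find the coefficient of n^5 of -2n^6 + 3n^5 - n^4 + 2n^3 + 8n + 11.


Read off the coefficient of n^5: 3


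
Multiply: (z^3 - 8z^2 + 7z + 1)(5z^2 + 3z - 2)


Distribute each term of the first polynomial:
  (z^3)(5z^2 + 3z - 2) = 5z^5 + 3z^4 - 2z^3
  (-8z^2)(5z^2 + 3z - 2) = -40z^4 - 24z^3 + 16z^2
  (7z)(5z^2 + 3z - 2) = 35z^3 + 21z^2 - 14z
  (1)(5z^2 + 3z - 2) = 5z^2 + 3z - 2
Sum: 5z^5 - 37z^4 + 9z^3 + 42z^2 - 11z - 2


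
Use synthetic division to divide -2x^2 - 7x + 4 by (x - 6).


Synthetic division with c = 6. Coefficients: -2, -7, 4
Bring down -2.
  -2 * 6 = -12; -12 - 7 = -19
  -19 * 6 = -114; -114 + 4 = -110
Quotient: -2x - 19, Remainder: -110


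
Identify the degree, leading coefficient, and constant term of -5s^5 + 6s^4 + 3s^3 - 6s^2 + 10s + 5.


Highest power of s is 5, with coefficient -5. Constant term is 5.
Degree = 5, leading coefficient = -5, constant term = 5


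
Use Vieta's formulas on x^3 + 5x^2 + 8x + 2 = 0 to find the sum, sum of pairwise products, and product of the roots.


Monic cubic x^3+bx^2+cx+d=0: sum=-b, pairwise sum=c, product=-d.
b=5, c=8, d=2
r1+r2+r3 = -5
r1r2+r1r3+r2r3 = 8
r1r2r3 = -2
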